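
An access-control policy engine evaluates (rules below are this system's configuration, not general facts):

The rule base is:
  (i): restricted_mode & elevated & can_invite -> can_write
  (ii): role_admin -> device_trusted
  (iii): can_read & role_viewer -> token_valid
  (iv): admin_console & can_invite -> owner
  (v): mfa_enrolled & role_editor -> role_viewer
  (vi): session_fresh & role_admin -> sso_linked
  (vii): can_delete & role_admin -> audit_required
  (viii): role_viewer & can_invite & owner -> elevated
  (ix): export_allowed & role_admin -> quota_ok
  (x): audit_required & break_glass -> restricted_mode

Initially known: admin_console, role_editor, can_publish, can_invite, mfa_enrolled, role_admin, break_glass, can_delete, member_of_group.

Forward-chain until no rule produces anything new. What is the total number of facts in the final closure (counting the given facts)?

16

Round 1 fires (ii), (iv), (v), (vii), giving device_trusted, owner, role_viewer, audit_required.
Round 2 fires (viii), (x), giving elevated, restricted_mode.
Round 3 fires (i), giving can_write.
Closure: {admin_console, audit_required, break_glass, can_delete, can_invite, can_publish, can_write, device_trusted, elevated, member_of_group, mfa_enrolled, owner, restricted_mode, role_admin, role_editor, role_viewer} — 16 facts.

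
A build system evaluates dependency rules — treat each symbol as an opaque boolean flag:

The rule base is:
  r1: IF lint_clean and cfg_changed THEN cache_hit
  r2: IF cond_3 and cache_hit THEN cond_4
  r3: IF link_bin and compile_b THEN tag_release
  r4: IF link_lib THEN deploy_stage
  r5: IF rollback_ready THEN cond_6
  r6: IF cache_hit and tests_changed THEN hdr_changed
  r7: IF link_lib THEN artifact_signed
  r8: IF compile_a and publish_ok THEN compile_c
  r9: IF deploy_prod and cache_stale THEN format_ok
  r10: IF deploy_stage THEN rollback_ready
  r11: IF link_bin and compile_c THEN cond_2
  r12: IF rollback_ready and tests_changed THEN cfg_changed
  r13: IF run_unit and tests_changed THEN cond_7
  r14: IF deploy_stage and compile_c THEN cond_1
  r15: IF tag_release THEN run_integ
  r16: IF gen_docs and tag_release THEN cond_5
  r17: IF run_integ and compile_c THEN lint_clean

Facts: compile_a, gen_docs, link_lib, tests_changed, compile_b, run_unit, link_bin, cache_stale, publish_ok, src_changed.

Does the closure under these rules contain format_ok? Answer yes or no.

no

Round 1 — r3, r4, r7, r8, r13, derive tag_release, deploy_stage, artifact_signed, compile_c, cond_7.
Round 2 — r10, r11, r14, r15, r16, derive rollback_ready, cond_2, cond_1, run_integ, cond_5.
Round 3 — r5, r12, r17, derive cond_6, cfg_changed, lint_clean.
Round 4 — r1, derive cache_hit.
Round 5 — r6, derive hdr_changed.
Fixed point reached. format_ok is concluded only by r9; r9 needs deploy_prod (never derived).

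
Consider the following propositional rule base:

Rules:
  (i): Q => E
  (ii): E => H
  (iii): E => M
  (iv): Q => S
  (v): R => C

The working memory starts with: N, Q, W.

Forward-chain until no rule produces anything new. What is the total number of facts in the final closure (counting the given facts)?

Round 1: (i) [Q => E]; (iv) [Q => S]. New: E, S.
Round 2: (ii) [E => H]; (iii) [E => M]. New: H, M.
Closure: {E, H, M, N, Q, S, W} — 7 facts.

7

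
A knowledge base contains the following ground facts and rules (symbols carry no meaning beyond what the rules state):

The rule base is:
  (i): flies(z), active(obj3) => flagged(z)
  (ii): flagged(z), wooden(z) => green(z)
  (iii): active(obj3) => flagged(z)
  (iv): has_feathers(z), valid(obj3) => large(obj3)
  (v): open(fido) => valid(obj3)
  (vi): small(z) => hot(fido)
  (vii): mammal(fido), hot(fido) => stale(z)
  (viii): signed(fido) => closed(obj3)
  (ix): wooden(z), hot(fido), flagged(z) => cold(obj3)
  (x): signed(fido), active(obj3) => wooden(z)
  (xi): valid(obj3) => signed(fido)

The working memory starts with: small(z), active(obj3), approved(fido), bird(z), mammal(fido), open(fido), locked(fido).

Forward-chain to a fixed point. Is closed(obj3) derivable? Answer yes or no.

yes

[1] (iii) [active(obj3) => flagged(z)]; (v) [open(fido) => valid(obj3)]; (vi) [small(z) => hot(fido)]. ⇒ new: flagged(z), valid(obj3), hot(fido).
[2] (vii) [mammal(fido), hot(fido) => stale(z)]; (xi) [valid(obj3) => signed(fido)]. ⇒ new: stale(z), signed(fido).
[3] (viii) [signed(fido) => closed(obj3)]; (x) [signed(fido), active(obj3) => wooden(z)]. ⇒ new: closed(obj3), wooden(z).
[4] (ii) [flagged(z), wooden(z) => green(z)]; (ix) [wooden(z), hot(fido), flagged(z) => cold(obj3)]. ⇒ new: green(z), cold(obj3).
closed(obj3) appears in round 3, so it is derivable.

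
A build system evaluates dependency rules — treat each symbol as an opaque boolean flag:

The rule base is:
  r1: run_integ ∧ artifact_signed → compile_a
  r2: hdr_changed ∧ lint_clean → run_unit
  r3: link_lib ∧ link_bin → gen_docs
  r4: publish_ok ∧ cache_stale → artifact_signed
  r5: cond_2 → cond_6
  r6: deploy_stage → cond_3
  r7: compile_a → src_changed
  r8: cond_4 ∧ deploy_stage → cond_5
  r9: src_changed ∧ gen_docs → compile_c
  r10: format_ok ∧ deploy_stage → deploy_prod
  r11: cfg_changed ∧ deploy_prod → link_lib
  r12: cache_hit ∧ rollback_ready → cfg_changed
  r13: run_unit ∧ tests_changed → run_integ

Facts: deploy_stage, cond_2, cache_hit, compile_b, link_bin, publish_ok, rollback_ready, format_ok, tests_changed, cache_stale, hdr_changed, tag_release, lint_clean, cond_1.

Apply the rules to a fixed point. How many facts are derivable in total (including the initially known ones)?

Round 1 — r2, r4, r5, r6, r10, r12, derive run_unit, artifact_signed, cond_6, cond_3, deploy_prod, cfg_changed.
Round 2 — r11, r13, derive link_lib, run_integ.
Round 3 — r1, r3, derive compile_a, gen_docs.
Round 4 — r7, derive src_changed.
Round 5 — r9, derive compile_c.
Closure: {artifact_signed, cache_hit, cache_stale, cfg_changed, compile_a, compile_b, compile_c, cond_1, cond_2, cond_3, cond_6, deploy_prod, deploy_stage, format_ok, gen_docs, hdr_changed, link_bin, link_lib, lint_clean, publish_ok, rollback_ready, run_integ, run_unit, src_changed, tag_release, tests_changed} — 26 facts.

26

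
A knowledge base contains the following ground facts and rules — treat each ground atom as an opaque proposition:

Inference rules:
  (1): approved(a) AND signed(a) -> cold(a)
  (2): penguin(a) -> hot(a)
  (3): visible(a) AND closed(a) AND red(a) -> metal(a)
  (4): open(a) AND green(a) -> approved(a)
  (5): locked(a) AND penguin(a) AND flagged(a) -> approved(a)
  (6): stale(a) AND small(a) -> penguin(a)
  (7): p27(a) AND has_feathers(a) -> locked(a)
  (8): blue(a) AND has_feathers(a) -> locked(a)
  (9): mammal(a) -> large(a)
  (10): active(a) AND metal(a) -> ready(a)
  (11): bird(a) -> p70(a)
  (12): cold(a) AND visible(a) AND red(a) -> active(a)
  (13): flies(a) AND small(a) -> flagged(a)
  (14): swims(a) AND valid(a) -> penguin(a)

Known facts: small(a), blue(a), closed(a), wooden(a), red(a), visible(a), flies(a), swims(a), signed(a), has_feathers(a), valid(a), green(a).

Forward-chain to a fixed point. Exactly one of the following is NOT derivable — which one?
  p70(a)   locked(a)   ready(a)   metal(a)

Round 1 fires (3), (8), (13), (14), giving metal(a), locked(a), flagged(a), penguin(a).
Round 2 fires (2), (5), giving hot(a), approved(a).
Round 3 fires (1), giving cold(a).
Round 4 fires (12), giving active(a).
Round 5 fires (10), giving ready(a).
Derived: ready(a) (round 5), locked(a) (round 1), metal(a) (round 1). p70(a) never appears in any round.

p70(a)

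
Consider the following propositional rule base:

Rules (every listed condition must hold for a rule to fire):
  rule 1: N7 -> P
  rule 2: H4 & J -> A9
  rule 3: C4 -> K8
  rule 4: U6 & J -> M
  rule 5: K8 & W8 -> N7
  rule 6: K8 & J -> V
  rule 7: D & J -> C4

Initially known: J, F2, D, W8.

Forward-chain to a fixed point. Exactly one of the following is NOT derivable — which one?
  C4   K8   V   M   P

M

Round 1 fires rule 7, giving C4.
Round 2 fires rule 3, giving K8.
Round 3 fires rule 5, rule 6, giving N7, V.
Round 4 fires rule 1, giving P.
Derived: C4 (round 1), K8 (round 2), V (round 3), P (round 4). M never appears in any round.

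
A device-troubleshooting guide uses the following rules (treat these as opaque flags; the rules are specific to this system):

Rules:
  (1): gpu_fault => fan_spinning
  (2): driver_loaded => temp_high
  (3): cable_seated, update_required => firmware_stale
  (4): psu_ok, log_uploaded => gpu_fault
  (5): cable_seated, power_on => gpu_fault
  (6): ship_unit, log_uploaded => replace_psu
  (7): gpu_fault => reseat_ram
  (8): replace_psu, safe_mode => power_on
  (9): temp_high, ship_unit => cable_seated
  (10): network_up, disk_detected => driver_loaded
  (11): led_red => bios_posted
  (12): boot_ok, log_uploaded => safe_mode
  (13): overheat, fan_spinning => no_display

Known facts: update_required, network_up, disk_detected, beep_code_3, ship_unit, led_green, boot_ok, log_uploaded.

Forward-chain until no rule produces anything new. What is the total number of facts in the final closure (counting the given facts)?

18

Round 1: (6) [ship_unit, log_uploaded => replace_psu]; (10) [network_up, disk_detected => driver_loaded]; (12) [boot_ok, log_uploaded => safe_mode]. Adds replace_psu, driver_loaded, safe_mode.
Round 2: (2) [driver_loaded => temp_high]; (8) [replace_psu, safe_mode => power_on]. Adds temp_high, power_on.
Round 3: (9) [temp_high, ship_unit => cable_seated]. Adds cable_seated.
Round 4: (3) [cable_seated, update_required => firmware_stale]; (5) [cable_seated, power_on => gpu_fault]. Adds firmware_stale, gpu_fault.
Round 5: (1) [gpu_fault => fan_spinning]; (7) [gpu_fault => reseat_ram]. Adds fan_spinning, reseat_ram.
Closure: {beep_code_3, boot_ok, cable_seated, disk_detected, driver_loaded, fan_spinning, firmware_stale, gpu_fault, led_green, log_uploaded, network_up, power_on, replace_psu, reseat_ram, safe_mode, ship_unit, temp_high, update_required} — 18 facts.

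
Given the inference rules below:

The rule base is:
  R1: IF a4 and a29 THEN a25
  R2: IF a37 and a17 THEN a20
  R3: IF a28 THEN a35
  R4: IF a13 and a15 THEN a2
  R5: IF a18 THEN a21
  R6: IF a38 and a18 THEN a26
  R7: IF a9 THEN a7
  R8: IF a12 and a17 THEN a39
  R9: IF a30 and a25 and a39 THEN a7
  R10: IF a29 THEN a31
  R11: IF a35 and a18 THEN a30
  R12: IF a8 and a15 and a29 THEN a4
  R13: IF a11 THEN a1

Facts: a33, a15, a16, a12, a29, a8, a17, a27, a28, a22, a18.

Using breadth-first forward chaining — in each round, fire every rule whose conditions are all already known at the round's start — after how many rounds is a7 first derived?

3

[1] R3 [IF a28 THEN a35]; R5 [IF a18 THEN a21]; R8 [IF a12 and a17 THEN a39]; R10 [IF a29 THEN a31]; R12 [IF a8 and a15 and a29 THEN a4]. ⇒ new: a35, a21, a39, a31, a4.
[2] R1 [IF a4 and a29 THEN a25]; R11 [IF a35 and a18 THEN a30]. ⇒ new: a25, a30.
[3] R9 [IF a30 and a25 and a39 THEN a7]. ⇒ new: a7.
a7 first appears in round 3.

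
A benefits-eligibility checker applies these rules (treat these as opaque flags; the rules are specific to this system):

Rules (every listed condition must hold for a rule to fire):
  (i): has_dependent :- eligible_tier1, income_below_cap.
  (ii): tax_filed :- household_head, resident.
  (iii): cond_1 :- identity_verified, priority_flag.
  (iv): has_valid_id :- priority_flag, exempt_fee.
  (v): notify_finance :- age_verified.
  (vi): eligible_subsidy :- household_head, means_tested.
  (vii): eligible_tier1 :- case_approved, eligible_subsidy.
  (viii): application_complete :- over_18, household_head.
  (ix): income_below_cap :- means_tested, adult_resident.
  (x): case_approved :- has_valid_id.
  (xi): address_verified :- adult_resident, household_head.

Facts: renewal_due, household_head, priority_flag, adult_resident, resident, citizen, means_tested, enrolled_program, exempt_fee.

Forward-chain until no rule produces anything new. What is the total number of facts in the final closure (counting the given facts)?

Round 1 fires (ii), (iv), (vi), (ix), (xi), giving tax_filed, has_valid_id, eligible_subsidy, income_below_cap, address_verified.
Round 2 fires (x), giving case_approved.
Round 3 fires (vii), giving eligible_tier1.
Round 4 fires (i), giving has_dependent.
Closure: {address_verified, adult_resident, case_approved, citizen, eligible_subsidy, eligible_tier1, enrolled_program, exempt_fee, has_dependent, has_valid_id, household_head, income_below_cap, means_tested, priority_flag, renewal_due, resident, tax_filed} — 17 facts.

17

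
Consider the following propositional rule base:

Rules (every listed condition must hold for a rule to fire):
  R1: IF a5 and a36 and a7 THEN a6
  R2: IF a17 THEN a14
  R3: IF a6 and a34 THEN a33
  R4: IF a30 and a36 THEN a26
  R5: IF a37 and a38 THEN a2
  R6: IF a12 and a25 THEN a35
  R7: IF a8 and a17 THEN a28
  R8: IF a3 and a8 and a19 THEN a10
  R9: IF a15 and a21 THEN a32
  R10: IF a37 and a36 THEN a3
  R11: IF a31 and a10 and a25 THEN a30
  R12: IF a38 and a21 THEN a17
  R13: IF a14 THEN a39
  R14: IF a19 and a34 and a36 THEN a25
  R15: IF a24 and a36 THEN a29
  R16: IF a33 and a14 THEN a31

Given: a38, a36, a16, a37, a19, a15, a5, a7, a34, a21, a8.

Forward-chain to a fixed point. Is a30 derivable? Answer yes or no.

Round 1 — R1, R5, R9, R10, R12, R14, derive a6, a2, a32, a3, a17, a25.
Round 2 — R2, R3, R7, R8, derive a14, a33, a28, a10.
Round 3 — R13, R16, derive a39, a31.
Round 4 — R11, derive a30.
Round 5 — R4, derive a26.
a30 appears in round 4, so it is derivable.

yes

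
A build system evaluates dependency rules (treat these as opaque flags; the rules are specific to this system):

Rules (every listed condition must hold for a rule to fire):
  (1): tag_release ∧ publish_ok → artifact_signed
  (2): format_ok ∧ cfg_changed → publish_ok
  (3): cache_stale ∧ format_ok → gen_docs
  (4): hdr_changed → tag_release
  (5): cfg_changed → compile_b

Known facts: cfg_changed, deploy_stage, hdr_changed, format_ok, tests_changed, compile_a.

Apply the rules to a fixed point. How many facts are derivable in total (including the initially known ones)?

10

Round 1 fires (2), (4), (5), giving publish_ok, tag_release, compile_b.
Round 2 fires (1), giving artifact_signed.
Closure: {artifact_signed, cfg_changed, compile_a, compile_b, deploy_stage, format_ok, hdr_changed, publish_ok, tag_release, tests_changed} — 10 facts.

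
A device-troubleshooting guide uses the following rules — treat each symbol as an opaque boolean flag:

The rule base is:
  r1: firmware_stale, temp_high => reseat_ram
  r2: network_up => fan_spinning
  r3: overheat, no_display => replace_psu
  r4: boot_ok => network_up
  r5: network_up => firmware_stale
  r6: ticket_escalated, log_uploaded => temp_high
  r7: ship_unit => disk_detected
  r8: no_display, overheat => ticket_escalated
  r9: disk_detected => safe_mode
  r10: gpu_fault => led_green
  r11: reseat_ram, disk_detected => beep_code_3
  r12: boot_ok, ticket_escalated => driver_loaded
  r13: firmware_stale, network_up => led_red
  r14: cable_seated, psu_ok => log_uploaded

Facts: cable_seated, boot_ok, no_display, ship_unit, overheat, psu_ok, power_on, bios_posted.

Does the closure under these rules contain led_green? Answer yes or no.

no

Round 1 fires r3, r4, r7, r8, r14, giving replace_psu, network_up, disk_detected, ticket_escalated, log_uploaded.
Round 2 fires r2, r5, r6, r9, r12, giving fan_spinning, firmware_stale, temp_high, safe_mode, driver_loaded.
Round 3 fires r1, r13, giving reseat_ram, led_red.
Round 4 fires r11, giving beep_code_3.
Fixed point reached. led_green is concluded only by r10; r10 needs gpu_fault (never derived).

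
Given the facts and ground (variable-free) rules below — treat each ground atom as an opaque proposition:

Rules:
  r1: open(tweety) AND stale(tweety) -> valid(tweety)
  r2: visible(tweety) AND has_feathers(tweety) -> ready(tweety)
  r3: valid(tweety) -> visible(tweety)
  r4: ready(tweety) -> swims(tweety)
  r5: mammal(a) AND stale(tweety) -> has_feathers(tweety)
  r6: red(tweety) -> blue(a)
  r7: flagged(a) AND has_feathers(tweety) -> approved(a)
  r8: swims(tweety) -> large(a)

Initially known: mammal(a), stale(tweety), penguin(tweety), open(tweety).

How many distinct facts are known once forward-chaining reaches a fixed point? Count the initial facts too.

10

Round 1: r1 [open(tweety) AND stale(tweety) -> valid(tweety)]; r5 [mammal(a) AND stale(tweety) -> has_feathers(tweety)]. New: valid(tweety), has_feathers(tweety).
Round 2: r3 [valid(tweety) -> visible(tweety)]. New: visible(tweety).
Round 3: r2 [visible(tweety) AND has_feathers(tweety) -> ready(tweety)]. New: ready(tweety).
Round 4: r4 [ready(tweety) -> swims(tweety)]. New: swims(tweety).
Round 5: r8 [swims(tweety) -> large(a)]. New: large(a).
Closure: {has_feathers(tweety), large(a), mammal(a), open(tweety), penguin(tweety), ready(tweety), stale(tweety), swims(tweety), valid(tweety), visible(tweety)} — 10 facts.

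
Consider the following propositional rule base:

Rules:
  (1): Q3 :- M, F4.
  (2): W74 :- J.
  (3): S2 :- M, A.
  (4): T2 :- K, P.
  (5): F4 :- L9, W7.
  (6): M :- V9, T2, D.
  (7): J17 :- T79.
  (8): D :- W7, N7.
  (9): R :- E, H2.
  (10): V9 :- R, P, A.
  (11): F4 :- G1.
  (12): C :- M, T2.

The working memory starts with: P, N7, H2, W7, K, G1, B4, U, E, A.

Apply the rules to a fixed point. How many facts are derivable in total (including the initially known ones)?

Round 1 — (4), (8), (9), (11), derive T2, D, R, F4.
Round 2 — (10), derive V9.
Round 3 — (6), derive M.
Round 4 — (1), (3), (12), derive Q3, S2, C.
Closure: {A, B4, C, D, E, F4, G1, H2, K, M, N7, P, Q3, R, S2, T2, U, V9, W7} — 19 facts.

19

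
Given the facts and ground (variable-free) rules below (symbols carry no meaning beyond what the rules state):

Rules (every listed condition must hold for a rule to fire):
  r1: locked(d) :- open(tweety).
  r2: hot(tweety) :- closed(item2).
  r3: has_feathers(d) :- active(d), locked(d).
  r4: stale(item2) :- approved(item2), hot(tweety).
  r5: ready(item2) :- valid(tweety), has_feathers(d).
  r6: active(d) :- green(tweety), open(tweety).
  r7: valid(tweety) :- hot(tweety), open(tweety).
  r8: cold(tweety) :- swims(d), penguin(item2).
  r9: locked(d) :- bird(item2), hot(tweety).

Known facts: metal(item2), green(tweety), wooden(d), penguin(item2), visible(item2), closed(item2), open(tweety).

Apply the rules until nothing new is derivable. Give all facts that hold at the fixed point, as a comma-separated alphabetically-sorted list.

Round 1 fires r1, r2, r6, giving locked(d), hot(tweety), active(d).
Round 2 fires r3, r7, giving has_feathers(d), valid(tweety).
Round 3 fires r5, giving ready(item2).

active(d), closed(item2), green(tweety), has_feathers(d), hot(tweety), locked(d), metal(item2), open(tweety), penguin(item2), ready(item2), valid(tweety), visible(item2), wooden(d)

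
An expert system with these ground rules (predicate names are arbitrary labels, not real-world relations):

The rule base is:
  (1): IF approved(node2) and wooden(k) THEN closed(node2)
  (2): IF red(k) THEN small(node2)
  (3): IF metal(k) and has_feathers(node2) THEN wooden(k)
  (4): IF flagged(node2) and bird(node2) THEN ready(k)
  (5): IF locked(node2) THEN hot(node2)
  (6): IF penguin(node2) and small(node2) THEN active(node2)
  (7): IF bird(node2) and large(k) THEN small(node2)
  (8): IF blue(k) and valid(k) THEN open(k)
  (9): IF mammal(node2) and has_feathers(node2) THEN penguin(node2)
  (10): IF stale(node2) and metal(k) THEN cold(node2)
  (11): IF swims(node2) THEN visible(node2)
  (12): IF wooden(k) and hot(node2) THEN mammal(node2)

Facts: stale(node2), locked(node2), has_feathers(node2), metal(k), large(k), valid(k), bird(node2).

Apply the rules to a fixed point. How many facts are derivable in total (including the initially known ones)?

14

Round 1: (3) [IF metal(k) and has_feathers(node2) THEN wooden(k)]; (5) [IF locked(node2) THEN hot(node2)]; (7) [IF bird(node2) and large(k) THEN small(node2)]; (10) [IF stale(node2) and metal(k) THEN cold(node2)]. New: wooden(k), hot(node2), small(node2), cold(node2).
Round 2: (12) [IF wooden(k) and hot(node2) THEN mammal(node2)]. New: mammal(node2).
Round 3: (9) [IF mammal(node2) and has_feathers(node2) THEN penguin(node2)]. New: penguin(node2).
Round 4: (6) [IF penguin(node2) and small(node2) THEN active(node2)]. New: active(node2).
Closure: {active(node2), bird(node2), cold(node2), has_feathers(node2), hot(node2), large(k), locked(node2), mammal(node2), metal(k), penguin(node2), small(node2), stale(node2), valid(k), wooden(k)} — 14 facts.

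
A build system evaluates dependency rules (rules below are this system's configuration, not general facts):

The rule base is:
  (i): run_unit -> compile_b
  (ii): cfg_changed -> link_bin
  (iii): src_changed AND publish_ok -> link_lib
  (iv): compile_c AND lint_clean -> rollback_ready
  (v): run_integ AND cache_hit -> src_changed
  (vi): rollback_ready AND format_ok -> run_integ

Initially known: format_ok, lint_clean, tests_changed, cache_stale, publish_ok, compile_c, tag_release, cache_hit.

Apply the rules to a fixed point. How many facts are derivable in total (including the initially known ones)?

12

Round 1 — (iv), derive rollback_ready.
Round 2 — (vi), derive run_integ.
Round 3 — (v), derive src_changed.
Round 4 — (iii), derive link_lib.
Closure: {cache_hit, cache_stale, compile_c, format_ok, link_lib, lint_clean, publish_ok, rollback_ready, run_integ, src_changed, tag_release, tests_changed} — 12 facts.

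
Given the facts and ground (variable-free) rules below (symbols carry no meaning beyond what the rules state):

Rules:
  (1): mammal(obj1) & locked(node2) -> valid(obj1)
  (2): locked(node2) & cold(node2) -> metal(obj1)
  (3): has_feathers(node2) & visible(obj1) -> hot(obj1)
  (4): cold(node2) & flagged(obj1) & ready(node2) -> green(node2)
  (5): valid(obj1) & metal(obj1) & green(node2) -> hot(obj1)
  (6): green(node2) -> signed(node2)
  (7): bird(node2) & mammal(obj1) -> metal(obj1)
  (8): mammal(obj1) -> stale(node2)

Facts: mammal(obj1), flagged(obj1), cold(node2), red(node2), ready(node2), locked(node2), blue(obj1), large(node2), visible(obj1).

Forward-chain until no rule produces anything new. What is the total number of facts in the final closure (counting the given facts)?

15

Round 1: (1) [mammal(obj1) & locked(node2) -> valid(obj1)]; (2) [locked(node2) & cold(node2) -> metal(obj1)]; (4) [cold(node2) & flagged(obj1) & ready(node2) -> green(node2)]; (8) [mammal(obj1) -> stale(node2)]. New: valid(obj1), metal(obj1), green(node2), stale(node2).
Round 2: (5) [valid(obj1) & metal(obj1) & green(node2) -> hot(obj1)]; (6) [green(node2) -> signed(node2)]. New: hot(obj1), signed(node2).
Closure: {blue(obj1), cold(node2), flagged(obj1), green(node2), hot(obj1), large(node2), locked(node2), mammal(obj1), metal(obj1), ready(node2), red(node2), signed(node2), stale(node2), valid(obj1), visible(obj1)} — 15 facts.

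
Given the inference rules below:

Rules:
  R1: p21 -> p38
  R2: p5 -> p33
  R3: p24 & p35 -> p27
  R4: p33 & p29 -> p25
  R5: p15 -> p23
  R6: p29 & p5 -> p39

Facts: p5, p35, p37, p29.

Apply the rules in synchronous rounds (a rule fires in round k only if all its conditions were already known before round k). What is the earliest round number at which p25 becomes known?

[1] R2 [p5 -> p33]; R6 [p29 & p5 -> p39]. ⇒ new: p33, p39.
[2] R4 [p33 & p29 -> p25]. ⇒ new: p25.
p25 first appears in round 2.

2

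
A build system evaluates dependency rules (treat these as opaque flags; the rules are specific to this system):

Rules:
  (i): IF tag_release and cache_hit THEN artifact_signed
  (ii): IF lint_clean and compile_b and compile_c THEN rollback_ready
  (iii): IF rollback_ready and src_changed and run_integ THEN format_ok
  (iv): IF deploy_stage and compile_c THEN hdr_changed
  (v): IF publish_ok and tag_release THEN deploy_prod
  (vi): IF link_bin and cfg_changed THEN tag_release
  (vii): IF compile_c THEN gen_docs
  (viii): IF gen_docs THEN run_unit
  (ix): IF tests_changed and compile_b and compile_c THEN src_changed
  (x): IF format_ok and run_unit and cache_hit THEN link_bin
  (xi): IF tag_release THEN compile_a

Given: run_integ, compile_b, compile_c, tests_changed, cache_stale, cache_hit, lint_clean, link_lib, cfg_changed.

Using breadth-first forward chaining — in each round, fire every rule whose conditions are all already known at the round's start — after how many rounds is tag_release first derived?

Round 1: (ii) [IF lint_clean and compile_b and compile_c THEN rollback_ready]; (vii) [IF compile_c THEN gen_docs]; (ix) [IF tests_changed and compile_b and compile_c THEN src_changed]. New: rollback_ready, gen_docs, src_changed.
Round 2: (iii) [IF rollback_ready and src_changed and run_integ THEN format_ok]; (viii) [IF gen_docs THEN run_unit]. New: format_ok, run_unit.
Round 3: (x) [IF format_ok and run_unit and cache_hit THEN link_bin]. New: link_bin.
Round 4: (vi) [IF link_bin and cfg_changed THEN tag_release]. New: tag_release.
tag_release first appears in round 4.

4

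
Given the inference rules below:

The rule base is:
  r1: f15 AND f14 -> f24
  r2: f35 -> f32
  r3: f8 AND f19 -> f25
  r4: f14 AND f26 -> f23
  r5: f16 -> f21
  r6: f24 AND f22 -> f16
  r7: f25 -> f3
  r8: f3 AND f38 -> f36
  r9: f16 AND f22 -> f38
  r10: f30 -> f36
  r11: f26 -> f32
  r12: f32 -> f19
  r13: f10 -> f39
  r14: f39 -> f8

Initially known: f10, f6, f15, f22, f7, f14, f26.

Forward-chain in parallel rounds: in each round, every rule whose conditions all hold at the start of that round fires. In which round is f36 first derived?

[1] r1 [f15 AND f14 -> f24]; r4 [f14 AND f26 -> f23]; r11 [f26 -> f32]; r13 [f10 -> f39]. ⇒ new: f24, f23, f32, f39.
[2] r6 [f24 AND f22 -> f16]; r12 [f32 -> f19]; r14 [f39 -> f8]. ⇒ new: f16, f19, f8.
[3] r3 [f8 AND f19 -> f25]; r5 [f16 -> f21]; r9 [f16 AND f22 -> f38]. ⇒ new: f25, f21, f38.
[4] r7 [f25 -> f3]. ⇒ new: f3.
[5] r8 [f3 AND f38 -> f36]. ⇒ new: f36.
f36 first appears in round 5.

5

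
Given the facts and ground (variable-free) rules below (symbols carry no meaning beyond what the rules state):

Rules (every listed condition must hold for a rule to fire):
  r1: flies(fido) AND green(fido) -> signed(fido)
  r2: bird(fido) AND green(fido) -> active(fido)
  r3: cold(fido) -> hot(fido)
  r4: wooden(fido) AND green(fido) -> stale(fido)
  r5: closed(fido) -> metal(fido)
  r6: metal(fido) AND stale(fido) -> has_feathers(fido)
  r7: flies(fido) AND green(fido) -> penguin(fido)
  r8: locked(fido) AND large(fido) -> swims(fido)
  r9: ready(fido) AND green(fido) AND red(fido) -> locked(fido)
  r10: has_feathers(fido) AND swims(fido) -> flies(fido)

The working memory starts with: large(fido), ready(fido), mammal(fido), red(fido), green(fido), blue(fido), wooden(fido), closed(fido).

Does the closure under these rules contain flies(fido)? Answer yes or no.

Round 1: r4 [wooden(fido) AND green(fido) -> stale(fido)]; r5 [closed(fido) -> metal(fido)]; r9 [ready(fido) AND green(fido) AND red(fido) -> locked(fido)]. Adds stale(fido), metal(fido), locked(fido).
Round 2: r6 [metal(fido) AND stale(fido) -> has_feathers(fido)]; r8 [locked(fido) AND large(fido) -> swims(fido)]. Adds has_feathers(fido), swims(fido).
Round 3: r10 [has_feathers(fido) AND swims(fido) -> flies(fido)]. Adds flies(fido).
Round 4: r1 [flies(fido) AND green(fido) -> signed(fido)]; r7 [flies(fido) AND green(fido) -> penguin(fido)]. Adds signed(fido), penguin(fido).
flies(fido) appears in round 3, so it is derivable.

yes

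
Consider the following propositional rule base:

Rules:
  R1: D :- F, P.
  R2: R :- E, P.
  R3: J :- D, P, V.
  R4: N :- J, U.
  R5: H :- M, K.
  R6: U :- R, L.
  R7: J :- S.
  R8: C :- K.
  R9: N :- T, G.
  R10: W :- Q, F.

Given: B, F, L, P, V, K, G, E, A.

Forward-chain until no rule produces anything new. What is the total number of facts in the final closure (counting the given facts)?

Round 1: R1 [D :- F, P.]; R2 [R :- E, P.]; R8 [C :- K.]. New: D, R, C.
Round 2: R3 [J :- D, P, V.]; R6 [U :- R, L.]. New: J, U.
Round 3: R4 [N :- J, U.]. New: N.
Closure: {A, B, C, D, E, F, G, J, K, L, N, P, R, U, V} — 15 facts.

15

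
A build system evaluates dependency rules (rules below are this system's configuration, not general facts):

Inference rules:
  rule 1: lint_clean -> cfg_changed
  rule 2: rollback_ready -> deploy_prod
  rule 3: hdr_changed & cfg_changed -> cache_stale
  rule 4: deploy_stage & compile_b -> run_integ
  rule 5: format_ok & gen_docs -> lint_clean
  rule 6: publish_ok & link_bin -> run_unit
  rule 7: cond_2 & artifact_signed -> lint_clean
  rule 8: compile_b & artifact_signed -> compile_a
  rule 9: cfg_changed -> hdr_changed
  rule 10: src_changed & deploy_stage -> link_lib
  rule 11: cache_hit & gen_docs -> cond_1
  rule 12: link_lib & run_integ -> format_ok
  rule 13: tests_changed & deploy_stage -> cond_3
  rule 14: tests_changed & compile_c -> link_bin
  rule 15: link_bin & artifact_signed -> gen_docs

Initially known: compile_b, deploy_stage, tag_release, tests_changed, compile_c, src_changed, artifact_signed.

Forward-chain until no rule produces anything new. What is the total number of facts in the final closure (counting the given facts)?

18

Round 1 — rule 4, rule 8, rule 10, rule 13, rule 14, derive run_integ, compile_a, link_lib, cond_3, link_bin.
Round 2 — rule 12, rule 15, derive format_ok, gen_docs.
Round 3 — rule 5, derive lint_clean.
Round 4 — rule 1, derive cfg_changed.
Round 5 — rule 9, derive hdr_changed.
Round 6 — rule 3, derive cache_stale.
Closure: {artifact_signed, cache_stale, cfg_changed, compile_a, compile_b, compile_c, cond_3, deploy_stage, format_ok, gen_docs, hdr_changed, link_bin, link_lib, lint_clean, run_integ, src_changed, tag_release, tests_changed} — 18 facts.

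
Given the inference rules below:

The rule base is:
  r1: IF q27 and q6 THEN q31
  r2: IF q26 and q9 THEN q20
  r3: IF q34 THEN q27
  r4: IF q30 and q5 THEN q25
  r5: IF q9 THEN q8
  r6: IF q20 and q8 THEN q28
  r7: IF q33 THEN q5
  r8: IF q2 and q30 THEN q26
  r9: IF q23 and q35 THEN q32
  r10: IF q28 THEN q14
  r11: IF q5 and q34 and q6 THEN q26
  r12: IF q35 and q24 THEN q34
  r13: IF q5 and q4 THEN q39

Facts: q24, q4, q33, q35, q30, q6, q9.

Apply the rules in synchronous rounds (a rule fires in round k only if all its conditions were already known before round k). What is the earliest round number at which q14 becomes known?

Round 1: r5 [IF q9 THEN q8]; r7 [IF q33 THEN q5]; r12 [IF q35 and q24 THEN q34]. Adds q8, q5, q34.
Round 2: r3 [IF q34 THEN q27]; r4 [IF q30 and q5 THEN q25]; r11 [IF q5 and q34 and q6 THEN q26]; r13 [IF q5 and q4 THEN q39]. Adds q27, q25, q26, q39.
Round 3: r1 [IF q27 and q6 THEN q31]; r2 [IF q26 and q9 THEN q20]. Adds q31, q20.
Round 4: r6 [IF q20 and q8 THEN q28]. Adds q28.
Round 5: r10 [IF q28 THEN q14]. Adds q14.
q14 first appears in round 5.

5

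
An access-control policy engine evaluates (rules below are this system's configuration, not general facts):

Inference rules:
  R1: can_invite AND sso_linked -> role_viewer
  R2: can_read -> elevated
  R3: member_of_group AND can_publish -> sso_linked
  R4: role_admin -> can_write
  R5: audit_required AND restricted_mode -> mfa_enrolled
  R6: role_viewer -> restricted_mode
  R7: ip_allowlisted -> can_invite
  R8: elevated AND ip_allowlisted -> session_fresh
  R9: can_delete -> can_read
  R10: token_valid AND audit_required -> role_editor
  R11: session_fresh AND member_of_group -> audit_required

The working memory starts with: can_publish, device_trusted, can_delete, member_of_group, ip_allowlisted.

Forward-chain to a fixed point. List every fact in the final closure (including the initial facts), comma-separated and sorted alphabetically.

audit_required, can_delete, can_invite, can_publish, can_read, device_trusted, elevated, ip_allowlisted, member_of_group, mfa_enrolled, restricted_mode, role_viewer, session_fresh, sso_linked

[1] R3 [member_of_group AND can_publish -> sso_linked]; R7 [ip_allowlisted -> can_invite]; R9 [can_delete -> can_read]. ⇒ new: sso_linked, can_invite, can_read.
[2] R1 [can_invite AND sso_linked -> role_viewer]; R2 [can_read -> elevated]. ⇒ new: role_viewer, elevated.
[3] R6 [role_viewer -> restricted_mode]; R8 [elevated AND ip_allowlisted -> session_fresh]. ⇒ new: restricted_mode, session_fresh.
[4] R11 [session_fresh AND member_of_group -> audit_required]. ⇒ new: audit_required.
[5] R5 [audit_required AND restricted_mode -> mfa_enrolled]. ⇒ new: mfa_enrolled.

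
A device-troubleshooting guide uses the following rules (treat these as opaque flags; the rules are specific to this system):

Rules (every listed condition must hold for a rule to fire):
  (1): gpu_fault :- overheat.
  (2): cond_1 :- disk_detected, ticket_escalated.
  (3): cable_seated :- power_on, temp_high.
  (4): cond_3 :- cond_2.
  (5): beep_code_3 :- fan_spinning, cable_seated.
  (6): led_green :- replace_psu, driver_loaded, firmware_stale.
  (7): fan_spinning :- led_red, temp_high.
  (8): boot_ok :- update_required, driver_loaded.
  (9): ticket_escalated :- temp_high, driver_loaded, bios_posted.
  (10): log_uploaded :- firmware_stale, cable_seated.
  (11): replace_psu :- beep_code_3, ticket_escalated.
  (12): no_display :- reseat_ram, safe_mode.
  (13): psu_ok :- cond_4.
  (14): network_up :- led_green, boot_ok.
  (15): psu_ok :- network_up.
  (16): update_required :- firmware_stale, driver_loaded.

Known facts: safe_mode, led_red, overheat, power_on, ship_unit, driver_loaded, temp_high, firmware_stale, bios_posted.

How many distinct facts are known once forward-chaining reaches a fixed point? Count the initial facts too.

21

[1] (1) [gpu_fault :- overheat.]; (3) [cable_seated :- power_on, temp_high.]; (7) [fan_spinning :- led_red, temp_high.]; (9) [ticket_escalated :- temp_high, driver_loaded, bios_posted.]; (16) [update_required :- firmware_stale, driver_loaded.]. ⇒ new: gpu_fault, cable_seated, fan_spinning, ticket_escalated, update_required.
[2] (5) [beep_code_3 :- fan_spinning, cable_seated.]; (8) [boot_ok :- update_required, driver_loaded.]; (10) [log_uploaded :- firmware_stale, cable_seated.]. ⇒ new: beep_code_3, boot_ok, log_uploaded.
[3] (11) [replace_psu :- beep_code_3, ticket_escalated.]. ⇒ new: replace_psu.
[4] (6) [led_green :- replace_psu, driver_loaded, firmware_stale.]. ⇒ new: led_green.
[5] (14) [network_up :- led_green, boot_ok.]. ⇒ new: network_up.
[6] (15) [psu_ok :- network_up.]. ⇒ new: psu_ok.
Closure: {beep_code_3, bios_posted, boot_ok, cable_seated, driver_loaded, fan_spinning, firmware_stale, gpu_fault, led_green, led_red, log_uploaded, network_up, overheat, power_on, psu_ok, replace_psu, safe_mode, ship_unit, temp_high, ticket_escalated, update_required} — 21 facts.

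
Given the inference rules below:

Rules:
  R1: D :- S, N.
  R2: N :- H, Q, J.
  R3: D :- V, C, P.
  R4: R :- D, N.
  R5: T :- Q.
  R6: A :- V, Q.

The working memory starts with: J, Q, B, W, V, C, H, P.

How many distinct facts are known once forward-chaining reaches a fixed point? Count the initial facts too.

[1] R2 [N :- H, Q, J.]; R3 [D :- V, C, P.]; R5 [T :- Q.]; R6 [A :- V, Q.]. ⇒ new: N, D, T, A.
[2] R4 [R :- D, N.]. ⇒ new: R.
Closure: {A, B, C, D, H, J, N, P, Q, R, T, V, W} — 13 facts.

13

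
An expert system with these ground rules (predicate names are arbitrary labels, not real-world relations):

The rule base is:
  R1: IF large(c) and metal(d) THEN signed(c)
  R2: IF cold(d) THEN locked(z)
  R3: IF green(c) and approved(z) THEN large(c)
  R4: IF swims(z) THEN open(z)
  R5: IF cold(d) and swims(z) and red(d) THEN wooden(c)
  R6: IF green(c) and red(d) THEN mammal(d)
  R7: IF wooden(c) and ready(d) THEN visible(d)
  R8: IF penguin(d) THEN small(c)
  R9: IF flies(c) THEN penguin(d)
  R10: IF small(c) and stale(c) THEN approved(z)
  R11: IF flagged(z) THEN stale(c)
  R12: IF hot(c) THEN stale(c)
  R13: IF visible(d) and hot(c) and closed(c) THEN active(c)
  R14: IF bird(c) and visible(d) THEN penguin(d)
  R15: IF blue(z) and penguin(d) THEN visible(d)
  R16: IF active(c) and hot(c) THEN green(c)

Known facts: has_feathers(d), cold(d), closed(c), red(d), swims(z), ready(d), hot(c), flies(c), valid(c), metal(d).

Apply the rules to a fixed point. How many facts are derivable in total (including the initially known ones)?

Round 1 — R2, R4, R5, R9, R12, derive locked(z), open(z), wooden(c), penguin(d), stale(c).
Round 2 — R7, R8, derive visible(d), small(c).
Round 3 — R10, R13, derive approved(z), active(c).
Round 4 — R16, derive green(c).
Round 5 — R3, R6, derive large(c), mammal(d).
Round 6 — R1, derive signed(c).
Closure: {active(c), approved(z), closed(c), cold(d), flies(c), green(c), has_feathers(d), hot(c), large(c), locked(z), mammal(d), metal(d), open(z), penguin(d), ready(d), red(d), signed(c), small(c), stale(c), swims(z), valid(c), visible(d), wooden(c)} — 23 facts.

23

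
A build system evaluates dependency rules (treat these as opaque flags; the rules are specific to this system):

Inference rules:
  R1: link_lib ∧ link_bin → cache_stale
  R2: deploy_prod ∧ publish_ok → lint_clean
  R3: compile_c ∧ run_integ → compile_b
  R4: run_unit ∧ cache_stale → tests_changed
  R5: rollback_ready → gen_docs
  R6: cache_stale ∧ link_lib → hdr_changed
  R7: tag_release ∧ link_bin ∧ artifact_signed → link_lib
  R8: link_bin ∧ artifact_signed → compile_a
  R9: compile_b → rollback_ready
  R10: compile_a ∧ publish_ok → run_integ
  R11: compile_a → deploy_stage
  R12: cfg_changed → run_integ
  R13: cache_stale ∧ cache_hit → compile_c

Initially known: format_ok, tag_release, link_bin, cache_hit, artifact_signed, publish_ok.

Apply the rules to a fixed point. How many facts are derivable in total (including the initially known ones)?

Round 1 fires R7, R8, giving link_lib, compile_a.
Round 2 fires R1, R10, R11, giving cache_stale, run_integ, deploy_stage.
Round 3 fires R6, R13, giving hdr_changed, compile_c.
Round 4 fires R3, giving compile_b.
Round 5 fires R9, giving rollback_ready.
Round 6 fires R5, giving gen_docs.
Closure: {artifact_signed, cache_hit, cache_stale, compile_a, compile_b, compile_c, deploy_stage, format_ok, gen_docs, hdr_changed, link_bin, link_lib, publish_ok, rollback_ready, run_integ, tag_release} — 16 facts.

16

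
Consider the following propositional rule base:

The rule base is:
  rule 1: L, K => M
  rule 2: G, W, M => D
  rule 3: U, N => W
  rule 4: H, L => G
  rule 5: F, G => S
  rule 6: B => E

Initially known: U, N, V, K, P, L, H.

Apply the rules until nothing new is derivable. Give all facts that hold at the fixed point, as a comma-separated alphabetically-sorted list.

D, G, H, K, L, M, N, P, U, V, W

Round 1 fires rule 1, rule 3, rule 4, giving M, W, G.
Round 2 fires rule 2, giving D.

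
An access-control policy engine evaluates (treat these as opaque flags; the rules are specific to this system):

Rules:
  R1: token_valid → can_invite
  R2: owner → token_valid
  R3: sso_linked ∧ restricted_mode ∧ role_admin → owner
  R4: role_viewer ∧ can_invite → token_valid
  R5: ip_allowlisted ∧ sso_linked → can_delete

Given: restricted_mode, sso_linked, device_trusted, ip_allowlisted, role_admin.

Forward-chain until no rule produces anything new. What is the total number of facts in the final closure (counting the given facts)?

9

Round 1: R3 [sso_linked ∧ restricted_mode ∧ role_admin → owner]; R5 [ip_allowlisted ∧ sso_linked → can_delete]. New: owner, can_delete.
Round 2: R2 [owner → token_valid]. New: token_valid.
Round 3: R1 [token_valid → can_invite]. New: can_invite.
Closure: {can_delete, can_invite, device_trusted, ip_allowlisted, owner, restricted_mode, role_admin, sso_linked, token_valid} — 9 facts.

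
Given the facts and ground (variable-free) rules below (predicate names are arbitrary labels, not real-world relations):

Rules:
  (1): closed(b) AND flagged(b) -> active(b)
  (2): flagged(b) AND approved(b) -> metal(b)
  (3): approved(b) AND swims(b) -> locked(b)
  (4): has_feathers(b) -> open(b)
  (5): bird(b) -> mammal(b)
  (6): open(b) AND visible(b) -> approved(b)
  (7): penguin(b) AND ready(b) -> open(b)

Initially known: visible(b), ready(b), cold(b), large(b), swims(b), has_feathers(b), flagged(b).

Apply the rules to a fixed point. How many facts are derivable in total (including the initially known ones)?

11

Round 1 fires (4), giving open(b).
Round 2 fires (6), giving approved(b).
Round 3 fires (2), (3), giving metal(b), locked(b).
Closure: {approved(b), cold(b), flagged(b), has_feathers(b), large(b), locked(b), metal(b), open(b), ready(b), swims(b), visible(b)} — 11 facts.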